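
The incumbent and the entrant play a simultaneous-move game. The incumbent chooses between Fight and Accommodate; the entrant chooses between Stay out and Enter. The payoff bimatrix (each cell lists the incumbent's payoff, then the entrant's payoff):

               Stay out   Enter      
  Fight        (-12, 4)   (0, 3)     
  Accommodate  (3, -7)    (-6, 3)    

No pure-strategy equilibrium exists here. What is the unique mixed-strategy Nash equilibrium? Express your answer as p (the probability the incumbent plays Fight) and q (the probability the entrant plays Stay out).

For the entrant to be willing to mix, the entrant must be indifferent between Stay out and Enter, which pins down the incumbent's mix.
  the entrant's expected payoff from Stay out: p·4 + (1−p)·(-7) = 11p - 7
  the entrant's expected payoff from Enter: p·3 + (1−p)·3 = 3
  11p - 7 = 3  ⇒  11p = 10  ⇒  p = 10/11.
Set the incumbent's expected payoff from Fight equal to that from Accommodate:
  the incumbent's payoff to Fight: q·(-12) + (1−q)·0 = -12q
  the incumbent's payoff to Accommodate: q·3 + (1−q)·(-6) = 9q - 6
  -12q = 9q - 6  ⇒  -21q = -6  ⇒  q = 2/7.

p = 10/11, q = 2/7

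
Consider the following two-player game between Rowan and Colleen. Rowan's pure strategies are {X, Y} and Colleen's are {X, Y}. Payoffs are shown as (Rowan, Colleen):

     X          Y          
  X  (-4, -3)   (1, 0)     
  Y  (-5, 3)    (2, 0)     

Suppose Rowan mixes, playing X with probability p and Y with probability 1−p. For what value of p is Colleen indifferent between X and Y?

Colleen's indifference between X and Y determines Rowan's mixing probability p:
  Colleen's expected payoff from X: p·(-3) + (1−p)·3 = -6p + 3
  Colleen's expected payoff from Y: p·0 + (1−p)·0 = 0
  -6p + 3 = 0  ⇒  -6p = -3  ⇒  p = 1/2.

p = 1/2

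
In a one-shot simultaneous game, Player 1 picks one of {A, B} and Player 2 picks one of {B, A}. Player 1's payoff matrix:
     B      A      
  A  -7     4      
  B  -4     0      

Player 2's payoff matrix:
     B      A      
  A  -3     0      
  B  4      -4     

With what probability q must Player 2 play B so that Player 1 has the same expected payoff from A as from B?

q = 4/7

Set Player 1's expected payoff from A equal to that from B:
  Player 1's payoff to A: q·(-7) + (1−q)·4 = -11q + 4
  Player 1's payoff to B: q·(-4) + (1−q)·0 = -4q
  -11q + 4 = -4q  ⇒  -7q = -4  ⇒  q = 4/7.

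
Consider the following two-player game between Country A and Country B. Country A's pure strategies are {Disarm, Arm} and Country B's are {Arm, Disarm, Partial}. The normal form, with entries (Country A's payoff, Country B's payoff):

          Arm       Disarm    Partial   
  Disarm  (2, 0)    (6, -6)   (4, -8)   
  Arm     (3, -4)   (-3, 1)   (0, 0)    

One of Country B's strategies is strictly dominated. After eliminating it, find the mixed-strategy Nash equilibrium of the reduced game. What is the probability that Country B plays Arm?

q = 9/10

Country B's strategy Partial is strictly dominated by Disarm: -6 > -8 and 1 > 0. Eliminate Partial.
Set Country A's expected payoff from Disarm equal to that from Arm:
  Country A's payoff to Disarm: q·2 + (1−q)·6 = -4q + 6
  Country A's payoff to Arm: q·3 + (1−q)·(-3) = 6q - 3
  -4q + 6 = 6q - 3  ⇒  -10q = -9  ⇒  q = 9/10.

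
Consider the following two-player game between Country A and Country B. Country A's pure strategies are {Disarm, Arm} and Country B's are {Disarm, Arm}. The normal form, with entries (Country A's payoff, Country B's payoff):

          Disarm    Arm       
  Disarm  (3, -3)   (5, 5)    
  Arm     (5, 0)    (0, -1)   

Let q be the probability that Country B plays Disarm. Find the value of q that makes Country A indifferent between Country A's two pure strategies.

Country A's indifference between Disarm and Arm determines Country B's mixing probability q:
  Country A's expected payoff from Disarm: q·3 + (1−q)·5 = -2q + 5
  Country A's expected payoff from Arm: q·5 + (1−q)·0 = 5q
  -2q + 5 = 5q  ⇒  -7q = -5  ⇒  q = 5/7.

q = 5/7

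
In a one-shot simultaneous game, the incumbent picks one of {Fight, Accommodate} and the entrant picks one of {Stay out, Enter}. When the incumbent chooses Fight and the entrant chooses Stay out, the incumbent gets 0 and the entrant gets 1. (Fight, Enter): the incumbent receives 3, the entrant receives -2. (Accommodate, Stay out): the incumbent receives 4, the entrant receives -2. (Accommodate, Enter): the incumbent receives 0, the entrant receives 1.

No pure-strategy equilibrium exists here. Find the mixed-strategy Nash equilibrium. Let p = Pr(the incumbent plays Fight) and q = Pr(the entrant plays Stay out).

The incumbent's mix must leave the entrant indifferent between Stay out and Enter.
  the entrant's payoff from Stay out: p·1 + (1−p)·(-2) = 3p - 2
  the entrant's payoff from Enter: p·(-2) + (1−p)·1 = -3p + 1
  3p - 2 = -3p + 1  ⇒  6p = 3  ⇒  p = 1/2.
For the incumbent to be willing to mix, the incumbent must be indifferent between Fight and Accommodate, which pins down the entrant's mix.
  the incumbent's expected payoff from Fight: q·0 + (1−q)·3 = -3q + 3
  the incumbent's expected payoff from Accommodate: q·4 + (1−q)·0 = 4q
  -3q + 3 = 4q  ⇒  -7q = -3  ⇒  q = 3/7.

p = 1/2, q = 3/7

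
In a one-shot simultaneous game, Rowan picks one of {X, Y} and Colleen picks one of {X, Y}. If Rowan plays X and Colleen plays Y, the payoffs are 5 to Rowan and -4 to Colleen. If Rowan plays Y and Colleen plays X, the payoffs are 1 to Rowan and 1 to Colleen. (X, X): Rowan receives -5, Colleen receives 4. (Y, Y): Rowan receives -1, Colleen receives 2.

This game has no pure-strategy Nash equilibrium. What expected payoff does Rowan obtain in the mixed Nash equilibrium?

For Rowan to be willing to mix, Rowan must be indifferent between X and Y, which pins down Colleen's mix.
  Rowan's payoff from X: q·(-5) + (1−q)·5 = -10q + 5
  Rowan's payoff from Y: q·1 + (1−q)·(-1) = 2q - 1
  -10q + 5 = 2q - 1  ⇒  -12q = -6  ⇒  q = 1/2.
At equilibrium Rowan is indifferent across rows, so Rowan's payoff equals the payoff from X: (1/2)·(-5) + (1/2)·5 = 0.

0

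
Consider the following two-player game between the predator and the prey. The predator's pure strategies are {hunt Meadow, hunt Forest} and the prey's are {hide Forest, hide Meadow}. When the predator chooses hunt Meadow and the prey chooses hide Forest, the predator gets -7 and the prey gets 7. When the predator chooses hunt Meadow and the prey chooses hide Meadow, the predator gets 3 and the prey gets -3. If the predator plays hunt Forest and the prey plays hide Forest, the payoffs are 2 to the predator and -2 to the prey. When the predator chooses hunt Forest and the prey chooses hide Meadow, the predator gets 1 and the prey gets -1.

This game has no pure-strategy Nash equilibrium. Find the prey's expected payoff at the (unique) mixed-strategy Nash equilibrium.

-13/11

For the prey to be willing to mix, the prey must be indifferent between hide Forest and hide Meadow, which pins down the predator's mix.
  the prey's expected payoff from hide Forest: p·7 + (1−p)·(-2) = 9p - 2
  the prey's expected payoff from hide Meadow: p·(-3) + (1−p)·(-1) = -2p - 1
  9p - 2 = -2p - 1  ⇒  11p = 1  ⇒  p = 1/11.
At equilibrium the prey is indifferent across columns, so the prey's payoff equals the payoff from hide Forest: (1/11)·7 + (10/11)·(-2) = -13/11.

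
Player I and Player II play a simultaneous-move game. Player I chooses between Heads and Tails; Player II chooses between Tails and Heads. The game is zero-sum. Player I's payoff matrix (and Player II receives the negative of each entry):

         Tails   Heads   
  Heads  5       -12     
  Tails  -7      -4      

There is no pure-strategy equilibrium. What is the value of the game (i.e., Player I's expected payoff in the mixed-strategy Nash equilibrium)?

Player I's indifference between Heads and Tails determines Player II's mixing probability q:
  Player I's payoff from Heads: q·5 + (1−q)·(-12) = 17q - 12
  Player I's payoff from Tails: q·(-7) + (1−q)·(-4) = -3q - 4
  17q - 12 = -3q - 4  ⇒  20q = 8  ⇒  q = 2/5.
The value is Player I's expected payoff against this mix (using Heads): (2/5)·5 + (3/5)·(-12) = -26/5.

v = -26/5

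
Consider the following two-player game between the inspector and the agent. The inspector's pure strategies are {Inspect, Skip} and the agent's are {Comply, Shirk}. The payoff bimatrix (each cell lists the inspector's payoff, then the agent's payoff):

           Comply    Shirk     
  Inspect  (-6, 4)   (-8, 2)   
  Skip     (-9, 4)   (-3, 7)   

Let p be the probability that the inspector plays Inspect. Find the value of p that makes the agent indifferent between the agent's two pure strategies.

The inspector's mix must leave the agent indifferent between Comply and Shirk.
  the agent's payoff to Comply: p·4 + (1−p)·4 = 4
  the agent's payoff to Shirk: p·2 + (1−p)·7 = -5p + 7
  4 = -5p + 7  ⇒  5p = 3  ⇒  p = 3/5.

p = 3/5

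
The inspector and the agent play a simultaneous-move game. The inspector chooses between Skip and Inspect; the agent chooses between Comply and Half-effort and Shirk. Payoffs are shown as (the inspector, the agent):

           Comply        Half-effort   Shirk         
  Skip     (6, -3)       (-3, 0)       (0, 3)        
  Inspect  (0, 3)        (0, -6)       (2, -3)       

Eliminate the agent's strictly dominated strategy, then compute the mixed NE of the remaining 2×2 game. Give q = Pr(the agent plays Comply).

The agent's strategy Half-effort is strictly dominated by Shirk: 3 > 0 and -3 > -6. Eliminate Half-effort.
Set the inspector's expected payoff from Skip equal to that from Inspect:
  the inspector's payoff to Skip: q·6 + (1−q)·0 = 6q
  the inspector's payoff to Inspect: q·0 + (1−q)·2 = -2q + 2
  6q = -2q + 2  ⇒  8q = 2  ⇒  q = 1/4.

q = 1/4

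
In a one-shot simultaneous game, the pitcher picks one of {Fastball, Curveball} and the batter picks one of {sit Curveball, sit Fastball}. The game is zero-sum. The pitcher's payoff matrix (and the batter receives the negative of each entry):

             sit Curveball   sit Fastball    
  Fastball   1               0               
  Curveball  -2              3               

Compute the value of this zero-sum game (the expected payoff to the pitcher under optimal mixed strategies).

v = 1/2

Set the pitcher's expected payoff from Fastball equal to that from Curveball:
  the pitcher's expected payoff from Fastball: q·1 + (1−q)·0 = q
  the pitcher's expected payoff from Curveball: q·(-2) + (1−q)·3 = -5q + 3
  q = -5q + 3  ⇒  6q = 3  ⇒  q = 1/2.
The value is the pitcher's expected payoff against this mix (using Fastball): (1/2)·1 + (1/2)·0 = 1/2.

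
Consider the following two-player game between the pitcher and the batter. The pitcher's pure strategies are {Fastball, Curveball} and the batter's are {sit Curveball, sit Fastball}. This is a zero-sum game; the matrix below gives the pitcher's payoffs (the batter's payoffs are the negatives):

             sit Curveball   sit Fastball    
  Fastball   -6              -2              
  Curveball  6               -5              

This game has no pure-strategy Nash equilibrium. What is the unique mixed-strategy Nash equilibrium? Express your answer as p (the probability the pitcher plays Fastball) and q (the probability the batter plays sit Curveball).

p = 11/15, q = 1/5

For the batter to be willing to mix, the batter must be indifferent between sit Curveball and sit Fastball, which pins down the pitcher's mix.
  the batter's payoff to sit Curveball: p·6 + (1−p)·(-6) = 12p - 6
  the batter's payoff to sit Fastball: p·2 + (1−p)·5 = -3p + 5
  12p - 6 = -3p + 5  ⇒  15p = 11  ⇒  p = 11/15.
The batter's mix must leave the pitcher indifferent between Fastball and Curveball.
  the pitcher's expected payoff from Fastball: q·(-6) + (1−q)·(-2) = -4q - 2
  the pitcher's expected payoff from Curveball: q·6 + (1−q)·(-5) = 11q - 5
  -4q - 2 = 11q - 5  ⇒  -15q = -3  ⇒  q = 1/5.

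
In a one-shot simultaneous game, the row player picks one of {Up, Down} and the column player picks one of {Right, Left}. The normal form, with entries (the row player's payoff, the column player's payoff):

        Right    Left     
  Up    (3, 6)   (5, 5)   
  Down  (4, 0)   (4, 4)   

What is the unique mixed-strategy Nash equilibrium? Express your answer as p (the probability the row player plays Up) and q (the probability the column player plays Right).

The row player's mix must leave the column player indifferent between Right and Left.
  the column player's expected payoff from Right: p·6 + (1−p)·0 = 6p
  the column player's expected payoff from Left: p·5 + (1−p)·4 = p + 4
  6p = p + 4  ⇒  5p = 4  ⇒  p = 4/5.
The row player's indifference between Up and Down determines the column player's mixing probability q:
  the row player's payoff from Up: q·3 + (1−q)·5 = -2q + 5
  the row player's payoff from Down: q·4 + (1−q)·4 = 4
  -2q + 5 = 4  ⇒  -2q = -1  ⇒  q = 1/2.

p = 4/5, q = 1/2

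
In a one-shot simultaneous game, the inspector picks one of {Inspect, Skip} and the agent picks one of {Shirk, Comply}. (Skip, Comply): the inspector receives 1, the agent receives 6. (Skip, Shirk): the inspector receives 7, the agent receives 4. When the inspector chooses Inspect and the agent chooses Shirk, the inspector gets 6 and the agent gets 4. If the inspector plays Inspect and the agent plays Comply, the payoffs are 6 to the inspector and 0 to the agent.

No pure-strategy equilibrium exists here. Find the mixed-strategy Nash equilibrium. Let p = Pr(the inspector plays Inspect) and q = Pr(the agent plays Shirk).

The agent's indifference between Shirk and Comply determines the inspector's mixing probability p:
  the agent's payoff from Shirk: p·4 + (1−p)·4 = 4
  the agent's payoff from Comply: p·0 + (1−p)·6 = -6p + 6
  4 = -6p + 6  ⇒  6p = 2  ⇒  p = 1/3.
Set the inspector's expected payoff from Inspect equal to that from Skip:
  the inspector's expected payoff from Inspect: q·6 + (1−q)·6 = 6
  the inspector's expected payoff from Skip: q·7 + (1−q)·1 = 6q + 1
  6 = 6q + 1  ⇒  -6q = -5  ⇒  q = 5/6.

p = 1/3, q = 5/6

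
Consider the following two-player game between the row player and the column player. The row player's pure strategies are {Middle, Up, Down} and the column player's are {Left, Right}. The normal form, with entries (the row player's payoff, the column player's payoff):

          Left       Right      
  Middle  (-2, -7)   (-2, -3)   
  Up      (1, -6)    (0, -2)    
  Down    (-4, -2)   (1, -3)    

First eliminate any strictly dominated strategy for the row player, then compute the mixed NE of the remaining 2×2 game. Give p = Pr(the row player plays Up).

The row player's strategy Middle is strictly dominated by Up: 1 > -2 and 0 > -2. Eliminate Middle.
Set the column player's expected payoff from Left equal to that from Right:
  the column player's payoff from Left: p·(-6) + (1−p)·(-2) = -4p - 2
  the column player's payoff from Right: p·(-2) + (1−p)·(-3) = p - 3
  -4p - 2 = p - 3  ⇒  -5p = -1  ⇒  p = 1/5.

p = 1/5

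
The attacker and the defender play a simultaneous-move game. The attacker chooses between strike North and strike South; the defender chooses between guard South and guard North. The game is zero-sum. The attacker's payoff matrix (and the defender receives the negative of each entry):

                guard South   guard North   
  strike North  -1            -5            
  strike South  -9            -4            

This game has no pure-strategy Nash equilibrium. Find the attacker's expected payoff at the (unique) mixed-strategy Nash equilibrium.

-41/9

Set the attacker's expected payoff from strike North equal to that from strike South:
  the attacker's expected payoff from strike North: q·(-1) + (1−q)·(-5) = 4q - 5
  the attacker's expected payoff from strike South: q·(-9) + (1−q)·(-4) = -5q - 4
  4q - 5 = -5q - 4  ⇒  9q = 1  ⇒  q = 1/9.
At equilibrium the attacker is indifferent across rows, so the attacker's payoff equals the payoff from strike North: (1/9)·(-1) + (8/9)·(-5) = -41/9.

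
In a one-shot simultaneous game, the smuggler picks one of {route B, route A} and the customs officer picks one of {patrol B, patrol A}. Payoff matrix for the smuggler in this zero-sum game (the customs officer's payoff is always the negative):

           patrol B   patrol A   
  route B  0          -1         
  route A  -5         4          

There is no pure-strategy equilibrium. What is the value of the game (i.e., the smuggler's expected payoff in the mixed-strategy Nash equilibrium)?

v = -1/2

The customs officer's mix must leave the smuggler indifferent between route B and route A.
  the smuggler's payoff from route B: q·0 + (1−q)·(-1) = q - 1
  the smuggler's payoff from route A: q·(-5) + (1−q)·4 = -9q + 4
  q - 1 = -9q + 4  ⇒  10q = 5  ⇒  q = 1/2.
The value is the smuggler's expected payoff against this mix (using route B): (1/2)·0 + (1/2)·(-1) = -1/2.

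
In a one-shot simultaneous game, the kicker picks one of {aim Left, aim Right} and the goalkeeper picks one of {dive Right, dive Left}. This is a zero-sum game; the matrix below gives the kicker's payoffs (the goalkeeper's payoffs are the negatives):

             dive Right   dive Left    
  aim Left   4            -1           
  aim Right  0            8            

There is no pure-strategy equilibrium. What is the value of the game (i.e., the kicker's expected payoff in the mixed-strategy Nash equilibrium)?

In a mixed equilibrium the kicker is indifferent between aim Left and aim Right; this condition fixes q.
  the kicker's expected payoff from aim Left: q·4 + (1−q)·(-1) = 5q - 1
  the kicker's expected payoff from aim Right: q·0 + (1−q)·8 = -8q + 8
  5q - 1 = -8q + 8  ⇒  13q = 9  ⇒  q = 9/13.
The value is the kicker's expected payoff against this mix (using aim Left): (9/13)·4 + (4/13)·(-1) = 32/13.

v = 32/13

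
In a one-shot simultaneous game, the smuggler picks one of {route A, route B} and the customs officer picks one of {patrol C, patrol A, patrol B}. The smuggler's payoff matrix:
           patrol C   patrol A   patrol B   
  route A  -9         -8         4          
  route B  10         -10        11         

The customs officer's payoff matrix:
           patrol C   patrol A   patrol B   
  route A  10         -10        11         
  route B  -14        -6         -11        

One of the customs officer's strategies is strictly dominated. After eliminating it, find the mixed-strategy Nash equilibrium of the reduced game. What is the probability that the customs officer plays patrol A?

q = 7/9

The customs officer's strategy patrol C is strictly dominated by patrol B: 11 > 10 and -11 > -14. Eliminate patrol C.
Set the smuggler's expected payoff from route A equal to that from route B:
  the smuggler's payoff from route A: q·(-8) + (1−q)·4 = -12q + 4
  the smuggler's payoff from route B: q·(-10) + (1−q)·11 = -21q + 11
  -12q + 4 = -21q + 11  ⇒  9q = 7  ⇒  q = 7/9.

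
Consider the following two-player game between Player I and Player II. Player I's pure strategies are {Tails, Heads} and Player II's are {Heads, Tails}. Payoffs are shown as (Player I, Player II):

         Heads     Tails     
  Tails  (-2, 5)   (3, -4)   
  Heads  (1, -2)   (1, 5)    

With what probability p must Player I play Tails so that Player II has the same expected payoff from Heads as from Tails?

Player II's indifference between Heads and Tails determines Player I's mixing probability p:
  Player II's payoff to Heads: p·5 + (1−p)·(-2) = 7p - 2
  Player II's payoff to Tails: p·(-4) + (1−p)·5 = -9p + 5
  7p - 2 = -9p + 5  ⇒  16p = 7  ⇒  p = 7/16.

p = 7/16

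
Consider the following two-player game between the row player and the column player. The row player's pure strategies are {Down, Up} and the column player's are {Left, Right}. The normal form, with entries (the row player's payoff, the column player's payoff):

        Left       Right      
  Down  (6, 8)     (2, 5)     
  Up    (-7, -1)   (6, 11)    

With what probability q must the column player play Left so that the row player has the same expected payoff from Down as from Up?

q = 4/17

In a mixed equilibrium the row player is indifferent between Down and Up; this condition fixes q.
  the row player's payoff to Down: q·6 + (1−q)·2 = 4q + 2
  the row player's payoff to Up: q·(-7) + (1−q)·6 = -13q + 6
  4q + 2 = -13q + 6  ⇒  17q = 4  ⇒  q = 4/17.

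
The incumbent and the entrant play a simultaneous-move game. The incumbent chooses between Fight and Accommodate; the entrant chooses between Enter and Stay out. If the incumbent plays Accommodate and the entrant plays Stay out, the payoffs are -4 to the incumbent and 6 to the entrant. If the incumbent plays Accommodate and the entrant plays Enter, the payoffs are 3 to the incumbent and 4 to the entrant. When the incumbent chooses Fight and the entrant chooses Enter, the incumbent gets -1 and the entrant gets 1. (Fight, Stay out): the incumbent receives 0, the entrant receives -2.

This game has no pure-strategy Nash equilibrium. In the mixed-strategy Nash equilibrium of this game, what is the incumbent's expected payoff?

-1/2

For the incumbent to be willing to mix, the incumbent must be indifferent between Fight and Accommodate, which pins down the entrant's mix.
  the incumbent's expected payoff from Fight: q·(-1) + (1−q)·0 = -q
  the incumbent's expected payoff from Accommodate: q·3 + (1−q)·(-4) = 7q - 4
  -q = 7q - 4  ⇒  -8q = -4  ⇒  q = 1/2.
At equilibrium the incumbent is indifferent across rows, so the incumbent's payoff equals the payoff from Fight: (1/2)·(-1) + (1/2)·0 = -1/2.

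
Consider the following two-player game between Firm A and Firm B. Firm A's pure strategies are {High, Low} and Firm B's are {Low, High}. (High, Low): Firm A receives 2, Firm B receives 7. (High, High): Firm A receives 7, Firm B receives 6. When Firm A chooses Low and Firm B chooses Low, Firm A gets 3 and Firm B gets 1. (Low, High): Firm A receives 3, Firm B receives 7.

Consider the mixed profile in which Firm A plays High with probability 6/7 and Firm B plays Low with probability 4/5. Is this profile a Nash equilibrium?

Yes

Check Firm B's indifference given Firm A's mix p = 6/7:
  payoff from Low = 43/7; payoff from High = 43/7 — equal.
Check Firm A's indifference given Firm B's mix q = 4/5:
  payoff from High = 3; payoff from Low = 3 — equal.
Both players are indifferent, so neither can profitably deviate.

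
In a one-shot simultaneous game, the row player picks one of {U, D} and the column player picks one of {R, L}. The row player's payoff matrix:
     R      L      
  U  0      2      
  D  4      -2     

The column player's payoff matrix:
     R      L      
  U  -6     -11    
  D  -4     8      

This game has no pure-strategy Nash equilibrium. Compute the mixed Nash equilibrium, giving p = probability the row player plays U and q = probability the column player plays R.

In a mixed equilibrium the column player is indifferent between R and L; this condition fixes p.
  the column player's payoff from R: p·(-6) + (1−p)·(-4) = -2p - 4
  the column player's payoff from L: p·(-11) + (1−p)·8 = -19p + 8
  -2p - 4 = -19p + 8  ⇒  17p = 12  ⇒  p = 12/17.
Set the row player's expected payoff from U equal to that from D:
  the row player's payoff to U: q·0 + (1−q)·2 = -2q + 2
  the row player's payoff to D: q·4 + (1−q)·(-2) = 6q - 2
  -2q + 2 = 6q - 2  ⇒  -8q = -4  ⇒  q = 1/2.

p = 12/17, q = 1/2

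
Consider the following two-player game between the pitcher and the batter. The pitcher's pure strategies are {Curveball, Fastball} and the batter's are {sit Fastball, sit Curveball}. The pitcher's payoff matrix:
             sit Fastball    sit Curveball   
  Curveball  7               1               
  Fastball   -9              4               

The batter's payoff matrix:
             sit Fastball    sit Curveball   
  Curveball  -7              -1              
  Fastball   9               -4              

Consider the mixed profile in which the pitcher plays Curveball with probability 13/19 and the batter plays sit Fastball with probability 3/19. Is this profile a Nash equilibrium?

Check the batter's indifference given the pitcher's mix p = 13/19:
  payoff from sit Fastball = -37/19; payoff from sit Curveball = -37/19 — equal.
Check the pitcher's indifference given the batter's mix q = 3/19:
  payoff from Curveball = 37/19; payoff from Fastball = 37/19 — equal.
Both players are indifferent, so neither can profitably deviate.

Yes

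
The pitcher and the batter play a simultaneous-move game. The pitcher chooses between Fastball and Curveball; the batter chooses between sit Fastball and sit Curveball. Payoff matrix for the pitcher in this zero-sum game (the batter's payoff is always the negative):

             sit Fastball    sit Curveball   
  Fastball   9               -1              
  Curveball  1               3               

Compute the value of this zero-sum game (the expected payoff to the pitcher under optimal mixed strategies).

v = 7/3

The batter's mix must leave the pitcher indifferent between Fastball and Curveball.
  the pitcher's payoff from Fastball: q·9 + (1−q)·(-1) = 10q - 1
  the pitcher's payoff from Curveball: q·1 + (1−q)·3 = -2q + 3
  10q - 1 = -2q + 3  ⇒  12q = 4  ⇒  q = 1/3.
The value is the pitcher's expected payoff against this mix (using Fastball): (1/3)·9 + (2/3)·(-1) = 7/3.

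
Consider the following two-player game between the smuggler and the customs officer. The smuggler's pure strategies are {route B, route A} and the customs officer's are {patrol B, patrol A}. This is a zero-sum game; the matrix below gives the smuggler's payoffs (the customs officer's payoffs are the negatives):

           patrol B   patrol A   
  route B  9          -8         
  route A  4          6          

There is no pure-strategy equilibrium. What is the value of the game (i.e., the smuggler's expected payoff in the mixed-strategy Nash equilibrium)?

v = 86/19

The customs officer's mix must leave the smuggler indifferent between route B and route A.
  the smuggler's payoff to route B: q·9 + (1−q)·(-8) = 17q - 8
  the smuggler's payoff to route A: q·4 + (1−q)·6 = -2q + 6
  17q - 8 = -2q + 6  ⇒  19q = 14  ⇒  q = 14/19.
The value is the smuggler's expected payoff against this mix (using route B): (14/19)·9 + (5/19)·(-8) = 86/19.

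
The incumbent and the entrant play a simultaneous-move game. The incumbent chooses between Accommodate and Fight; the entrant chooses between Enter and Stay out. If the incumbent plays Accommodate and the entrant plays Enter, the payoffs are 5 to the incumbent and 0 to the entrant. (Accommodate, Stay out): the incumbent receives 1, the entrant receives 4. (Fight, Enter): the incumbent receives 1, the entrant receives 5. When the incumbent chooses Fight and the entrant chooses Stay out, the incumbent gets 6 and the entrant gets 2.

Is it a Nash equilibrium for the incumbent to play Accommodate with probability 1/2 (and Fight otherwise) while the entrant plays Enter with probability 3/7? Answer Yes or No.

Given the incumbent's mix p = 1/2, the entrant's payoff from Enter is 5/2 but from Stay out is 3. The entrant strictly prefers Stay out, so the entrant would not mix.
So the proposed profile is not a Nash equilibrium.

No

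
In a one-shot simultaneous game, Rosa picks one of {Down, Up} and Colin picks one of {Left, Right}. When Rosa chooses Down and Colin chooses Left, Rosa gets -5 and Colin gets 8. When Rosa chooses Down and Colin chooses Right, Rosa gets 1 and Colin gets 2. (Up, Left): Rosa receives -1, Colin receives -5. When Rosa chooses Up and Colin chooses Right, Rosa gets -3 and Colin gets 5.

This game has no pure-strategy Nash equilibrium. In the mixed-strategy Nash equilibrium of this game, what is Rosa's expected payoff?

Set Rosa's expected payoff from Down equal to that from Up:
  Rosa's payoff to Down: q·(-5) + (1−q)·1 = -6q + 1
  Rosa's payoff to Up: q·(-1) + (1−q)·(-3) = 2q - 3
  -6q + 1 = 2q - 3  ⇒  -8q = -4  ⇒  q = 1/2.
At equilibrium Rosa is indifferent across rows, so Rosa's payoff equals the payoff from Down: (1/2)·(-5) + (1/2)·1 = -2.

-2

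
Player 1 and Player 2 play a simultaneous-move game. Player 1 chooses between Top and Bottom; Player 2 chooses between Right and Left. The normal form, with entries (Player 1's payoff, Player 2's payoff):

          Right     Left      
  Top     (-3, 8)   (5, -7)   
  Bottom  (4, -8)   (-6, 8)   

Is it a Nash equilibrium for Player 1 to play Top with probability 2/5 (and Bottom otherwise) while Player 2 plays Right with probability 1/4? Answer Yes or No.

No

Given Player 1's mix p = 2/5, Player 2's payoff from Right is -8/5 but from Left is 2. Player 2 strictly prefers Left, so Player 2 would not mix.
So the proposed profile is not a Nash equilibrium.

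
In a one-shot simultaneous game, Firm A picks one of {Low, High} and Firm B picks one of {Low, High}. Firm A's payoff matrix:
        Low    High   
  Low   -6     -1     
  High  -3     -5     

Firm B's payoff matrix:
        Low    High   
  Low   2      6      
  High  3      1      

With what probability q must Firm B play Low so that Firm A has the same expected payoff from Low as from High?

Firm B's mix must leave Firm A indifferent between Low and High.
  Firm A's expected payoff from Low: q·(-6) + (1−q)·(-1) = -5q - 1
  Firm A's expected payoff from High: q·(-3) + (1−q)·(-5) = 2q - 5
  -5q - 1 = 2q - 5  ⇒  -7q = -4  ⇒  q = 4/7.

q = 4/7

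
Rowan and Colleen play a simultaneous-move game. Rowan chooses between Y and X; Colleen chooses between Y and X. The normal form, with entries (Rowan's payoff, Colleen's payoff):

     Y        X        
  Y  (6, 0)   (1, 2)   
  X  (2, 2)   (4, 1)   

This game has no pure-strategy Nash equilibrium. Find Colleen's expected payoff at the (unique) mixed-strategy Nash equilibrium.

Set Colleen's expected payoff from Y equal to that from X:
  Colleen's expected payoff from Y: p·0 + (1−p)·2 = -2p + 2
  Colleen's expected payoff from X: p·2 + (1−p)·1 = p + 1
  -2p + 2 = p + 1  ⇒  -3p = -1  ⇒  p = 1/3.
At equilibrium Colleen is indifferent across columns, so Colleen's payoff equals the payoff from Y: (1/3)·0 + (2/3)·2 = 4/3.

4/3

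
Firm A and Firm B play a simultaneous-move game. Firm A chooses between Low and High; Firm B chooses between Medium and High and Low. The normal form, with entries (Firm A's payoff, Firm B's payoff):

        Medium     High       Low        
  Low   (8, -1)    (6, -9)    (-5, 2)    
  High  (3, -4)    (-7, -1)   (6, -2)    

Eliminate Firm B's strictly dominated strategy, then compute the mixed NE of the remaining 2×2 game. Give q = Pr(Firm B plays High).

q = 11/24

Firm B's strategy Medium is strictly dominated by Low: 2 > -1 and -2 > -4. Eliminate Medium.
Firm B's mix must leave Firm A indifferent between Low and High.
  Firm A's expected payoff from Low: q·6 + (1−q)·(-5) = 11q - 5
  Firm A's expected payoff from High: q·(-7) + (1−q)·6 = -13q + 6
  11q - 5 = -13q + 6  ⇒  24q = 11  ⇒  q = 11/24.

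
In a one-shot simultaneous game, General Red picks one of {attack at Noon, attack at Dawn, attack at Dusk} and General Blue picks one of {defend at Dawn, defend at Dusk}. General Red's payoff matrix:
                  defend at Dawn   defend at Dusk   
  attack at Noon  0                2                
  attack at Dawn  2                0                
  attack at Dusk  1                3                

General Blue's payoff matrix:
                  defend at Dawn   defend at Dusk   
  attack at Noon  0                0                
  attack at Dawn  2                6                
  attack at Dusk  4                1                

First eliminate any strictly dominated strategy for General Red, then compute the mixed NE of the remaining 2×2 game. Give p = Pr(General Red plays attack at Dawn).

p = 3/7

General Red's strategy attack at Noon is strictly dominated by attack at Dusk: 1 > 0 and 3 > 2. Eliminate attack at Noon.
General Blue's indifference between defend at Dawn and defend at Dusk determines General Red's mixing probability p:
  General Blue's payoff from defend at Dawn: p·2 + (1−p)·4 = -2p + 4
  General Blue's payoff from defend at Dusk: p·6 + (1−p)·1 = 5p + 1
  -2p + 4 = 5p + 1  ⇒  -7p = -3  ⇒  p = 3/7.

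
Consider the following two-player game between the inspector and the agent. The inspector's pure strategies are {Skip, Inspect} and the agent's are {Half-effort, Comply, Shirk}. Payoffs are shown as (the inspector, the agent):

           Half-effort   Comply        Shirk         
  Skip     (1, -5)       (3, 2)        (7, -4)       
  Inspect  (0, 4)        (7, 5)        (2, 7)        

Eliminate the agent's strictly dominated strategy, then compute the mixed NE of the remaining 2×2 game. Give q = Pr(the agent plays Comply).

The agent's strategy Half-effort is strictly dominated by Shirk: -4 > -5 and 7 > 4. Eliminate Half-effort.
For the inspector to be willing to mix, the inspector must be indifferent between Skip and Inspect, which pins down the agent's mix.
  the inspector's payoff to Skip: q·3 + (1−q)·7 = -4q + 7
  the inspector's payoff to Inspect: q·7 + (1−q)·2 = 5q + 2
  -4q + 7 = 5q + 2  ⇒  -9q = -5  ⇒  q = 5/9.

q = 5/9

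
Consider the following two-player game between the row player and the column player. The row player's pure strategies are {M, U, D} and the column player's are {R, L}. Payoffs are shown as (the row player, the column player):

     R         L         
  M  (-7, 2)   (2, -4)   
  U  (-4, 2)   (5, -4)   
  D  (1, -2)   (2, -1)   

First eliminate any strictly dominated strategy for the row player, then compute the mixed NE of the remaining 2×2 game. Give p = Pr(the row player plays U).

The row player's strategy M is strictly dominated by U: -4 > -7 and 5 > 2. Eliminate M.
The row player's mix must leave the column player indifferent between R and L.
  the column player's expected payoff from R: p·2 + (1−p)·(-2) = 4p - 2
  the column player's expected payoff from L: p·(-4) + (1−p)·(-1) = -3p - 1
  4p - 2 = -3p - 1  ⇒  7p = 1  ⇒  p = 1/7.

p = 1/7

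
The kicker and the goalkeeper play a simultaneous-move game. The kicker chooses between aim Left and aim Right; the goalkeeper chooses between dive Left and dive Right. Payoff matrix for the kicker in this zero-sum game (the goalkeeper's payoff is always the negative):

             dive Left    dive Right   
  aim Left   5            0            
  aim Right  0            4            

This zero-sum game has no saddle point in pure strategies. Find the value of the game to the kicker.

In a mixed equilibrium the kicker is indifferent between aim Left and aim Right; this condition fixes q.
  the kicker's expected payoff from aim Left: q·5 + (1−q)·0 = 5q
  the kicker's expected payoff from aim Right: q·0 + (1−q)·4 = -4q + 4
  5q = -4q + 4  ⇒  9q = 4  ⇒  q = 4/9.
The value is the kicker's expected payoff against this mix (using aim Left): (4/9)·5 + (5/9)·0 = 20/9.

v = 20/9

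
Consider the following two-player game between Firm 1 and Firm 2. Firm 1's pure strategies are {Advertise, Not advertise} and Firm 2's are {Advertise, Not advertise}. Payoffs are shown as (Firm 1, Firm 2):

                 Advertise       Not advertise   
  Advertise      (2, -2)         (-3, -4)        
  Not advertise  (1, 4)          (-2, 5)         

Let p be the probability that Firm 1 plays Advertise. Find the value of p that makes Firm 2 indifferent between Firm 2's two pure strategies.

p = 1/3

Set Firm 2's expected payoff from Advertise equal to that from Not advertise:
  Firm 2's expected payoff from Advertise: p·(-2) + (1−p)·4 = -6p + 4
  Firm 2's expected payoff from Not advertise: p·(-4) + (1−p)·5 = -9p + 5
  -6p + 4 = -9p + 5  ⇒  3p = 1  ⇒  p = 1/3.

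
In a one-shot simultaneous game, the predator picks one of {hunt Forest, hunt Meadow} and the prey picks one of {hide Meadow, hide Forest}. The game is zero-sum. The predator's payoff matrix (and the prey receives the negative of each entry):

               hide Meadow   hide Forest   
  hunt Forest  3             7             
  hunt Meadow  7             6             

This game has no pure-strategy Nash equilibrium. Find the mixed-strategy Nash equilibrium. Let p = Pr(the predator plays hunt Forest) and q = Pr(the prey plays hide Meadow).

p = 1/5, q = 1/5

The predator's mix must leave the prey indifferent between hide Meadow and hide Forest.
  the prey's payoff from hide Meadow: p·(-3) + (1−p)·(-7) = 4p - 7
  the prey's payoff from hide Forest: p·(-7) + (1−p)·(-6) = -p - 6
  4p - 7 = -p - 6  ⇒  5p = 1  ⇒  p = 1/5.
The predator's indifference between hunt Forest and hunt Meadow determines the prey's mixing probability q:
  the predator's expected payoff from hunt Forest: q·3 + (1−q)·7 = -4q + 7
  the predator's expected payoff from hunt Meadow: q·7 + (1−q)·6 = q + 6
  -4q + 7 = q + 6  ⇒  -5q = -1  ⇒  q = 1/5.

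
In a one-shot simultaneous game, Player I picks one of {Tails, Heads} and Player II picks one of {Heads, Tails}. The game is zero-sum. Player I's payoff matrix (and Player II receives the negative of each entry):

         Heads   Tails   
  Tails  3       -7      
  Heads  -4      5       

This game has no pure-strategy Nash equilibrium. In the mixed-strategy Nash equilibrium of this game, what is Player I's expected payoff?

For Player I to be willing to mix, Player I must be indifferent between Tails and Heads, which pins down Player II's mix.
  Player I's payoff from Tails: q·3 + (1−q)·(-7) = 10q - 7
  Player I's payoff from Heads: q·(-4) + (1−q)·5 = -9q + 5
  10q - 7 = -9q + 5  ⇒  19q = 12  ⇒  q = 12/19.
At equilibrium Player I is indifferent across rows, so Player I's payoff equals the payoff from Tails: (12/19)·3 + (7/19)·(-7) = -13/19.

-13/19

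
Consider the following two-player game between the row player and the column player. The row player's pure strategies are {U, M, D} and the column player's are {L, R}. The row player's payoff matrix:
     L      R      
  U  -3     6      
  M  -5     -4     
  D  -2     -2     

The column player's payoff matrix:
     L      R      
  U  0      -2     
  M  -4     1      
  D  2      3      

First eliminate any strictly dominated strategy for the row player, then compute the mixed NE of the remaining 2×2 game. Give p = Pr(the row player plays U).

p = 1/3

The row player's strategy M is strictly dominated by D: -2 > -5 and -2 > -4. Eliminate M.
The column player's indifference between L and R determines the row player's mixing probability p:
  the column player's expected payoff from L: p·0 + (1−p)·2 = -2p + 2
  the column player's expected payoff from R: p·(-2) + (1−p)·3 = -5p + 3
  -2p + 2 = -5p + 3  ⇒  3p = 1  ⇒  p = 1/3.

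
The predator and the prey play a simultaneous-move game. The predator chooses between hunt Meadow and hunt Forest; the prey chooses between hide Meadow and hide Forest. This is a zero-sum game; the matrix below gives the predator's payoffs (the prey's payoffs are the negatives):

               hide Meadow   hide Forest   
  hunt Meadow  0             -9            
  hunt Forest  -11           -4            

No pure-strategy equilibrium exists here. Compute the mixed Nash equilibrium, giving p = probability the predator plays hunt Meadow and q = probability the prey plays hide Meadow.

For the prey to be willing to mix, the prey must be indifferent between hide Meadow and hide Forest, which pins down the predator's mix.
  the prey's expected payoff from hide Meadow: p·0 + (1−p)·11 = -11p + 11
  the prey's expected payoff from hide Forest: p·9 + (1−p)·4 = 5p + 4
  -11p + 11 = 5p + 4  ⇒  -16p = -7  ⇒  p = 7/16.
For the predator to be willing to mix, the predator must be indifferent between hunt Meadow and hunt Forest, which pins down the prey's mix.
  the predator's payoff from hunt Meadow: q·0 + (1−q)·(-9) = 9q - 9
  the predator's payoff from hunt Forest: q·(-11) + (1−q)·(-4) = -7q - 4
  9q - 9 = -7q - 4  ⇒  16q = 5  ⇒  q = 5/16.

p = 7/16, q = 5/16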